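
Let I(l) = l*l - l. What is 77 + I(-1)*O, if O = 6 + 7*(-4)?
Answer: 33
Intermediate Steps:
I(l) = l² - l
O = -22 (O = 6 - 28 = -22)
77 + I(-1)*O = 77 - (-1 - 1)*(-22) = 77 - 1*(-2)*(-22) = 77 + 2*(-22) = 77 - 44 = 33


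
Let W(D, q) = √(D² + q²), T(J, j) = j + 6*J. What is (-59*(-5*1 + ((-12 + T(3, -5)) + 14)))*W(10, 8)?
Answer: -1180*√41 ≈ -7555.7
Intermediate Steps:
(-59*(-5*1 + ((-12 + T(3, -5)) + 14)))*W(10, 8) = (-59*(-5*1 + ((-12 + (-5 + 6*3)) + 14)))*√(10² + 8²) = (-59*(-5 + ((-12 + (-5 + 18)) + 14)))*√(100 + 64) = (-59*(-5 + ((-12 + 13) + 14)))*√164 = (-59*(-5 + (1 + 14)))*(2*√41) = (-59*(-5 + 15))*(2*√41) = (-59*10)*(2*√41) = -1180*√41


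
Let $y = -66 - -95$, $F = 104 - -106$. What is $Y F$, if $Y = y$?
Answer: $6090$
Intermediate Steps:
$F = 210$ ($F = 104 + 106 = 210$)
$y = 29$ ($y = -66 + 95 = 29$)
$Y = 29$
$Y F = 29 \cdot 210 = 6090$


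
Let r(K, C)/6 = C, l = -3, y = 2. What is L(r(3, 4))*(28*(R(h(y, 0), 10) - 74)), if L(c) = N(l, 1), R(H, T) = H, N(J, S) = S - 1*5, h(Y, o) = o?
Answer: 8288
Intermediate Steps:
r(K, C) = 6*C
N(J, S) = -5 + S (N(J, S) = S - 5 = -5 + S)
L(c) = -4 (L(c) = -5 + 1 = -4)
L(r(3, 4))*(28*(R(h(y, 0), 10) - 74)) = -112*(0 - 74) = -112*(-74) = -4*(-2072) = 8288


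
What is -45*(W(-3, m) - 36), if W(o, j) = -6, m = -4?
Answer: 1890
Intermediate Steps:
-45*(W(-3, m) - 36) = -45*(-6 - 36) = -45*(-42) = 1890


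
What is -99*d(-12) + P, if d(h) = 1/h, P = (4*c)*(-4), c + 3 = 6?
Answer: -159/4 ≈ -39.750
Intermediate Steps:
c = 3 (c = -3 + 6 = 3)
P = -48 (P = (4*3)*(-4) = 12*(-4) = -48)
-99*d(-12) + P = -99/(-12) - 48 = -99*(-1/12) - 48 = 33/4 - 48 = -159/4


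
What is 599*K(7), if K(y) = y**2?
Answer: 29351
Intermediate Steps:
599*K(7) = 599*7**2 = 599*49 = 29351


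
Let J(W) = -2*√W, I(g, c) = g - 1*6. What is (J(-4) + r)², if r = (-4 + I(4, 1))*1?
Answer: 20 + 48*I ≈ 20.0 + 48.0*I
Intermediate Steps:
I(g, c) = -6 + g (I(g, c) = g - 6 = -6 + g)
r = -6 (r = (-4 + (-6 + 4))*1 = (-4 - 2)*1 = -6*1 = -6)
(J(-4) + r)² = (-4*I - 6)² = (-6 - 4*I)²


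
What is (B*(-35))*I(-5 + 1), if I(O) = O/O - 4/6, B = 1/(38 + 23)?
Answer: -35/183 ≈ -0.19126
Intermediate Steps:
B = 1/61 ≈ 0.016393
I(O) = ⅓ (I(O) = 1 - 4*⅙ = 1 - ⅔ = ⅓)
(B*(-35))*I(-5 + 1) = ((1/61)*(-35))*(⅓) = -35/61*⅓ = -35/183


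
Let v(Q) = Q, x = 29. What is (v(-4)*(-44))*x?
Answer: 5104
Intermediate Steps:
(v(-4)*(-44))*x = -4*(-44)*29 = 176*29 = 5104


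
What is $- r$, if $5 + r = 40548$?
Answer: $-40543$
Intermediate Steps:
$r = 40543$ ($r = -5 + 40548 = 40543$)
$- r = \left(-1\right) 40543 = -40543$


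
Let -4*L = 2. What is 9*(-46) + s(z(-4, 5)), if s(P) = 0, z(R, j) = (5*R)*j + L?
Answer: -414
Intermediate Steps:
L = -½ (L = -¼*2 = -½ ≈ -0.50000)
z(R, j) = -½ + 5*R*j (z(R, j) = (5*R)*j - ½ = 5*R*j - ½ = -½ + 5*R*j)
9*(-46) + s(z(-4, 5)) = 9*(-46) + 0 = -414 + 0 = -414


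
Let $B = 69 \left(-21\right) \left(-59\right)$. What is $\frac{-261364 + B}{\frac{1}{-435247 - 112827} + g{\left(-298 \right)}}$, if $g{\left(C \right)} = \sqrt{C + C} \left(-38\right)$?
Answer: $\frac{96391418602}{258518634457673025} - \frac{4015051907274313648 i \sqrt{149}}{258518634457673025} \approx 3.7286 \cdot 10^{-7} - 189.58 i$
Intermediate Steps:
$g{\left(C \right)} = - 38 \sqrt{2} \sqrt{C}$ ($g{\left(C \right)} = \sqrt{2 C} \left(-38\right) = \sqrt{2} \sqrt{C} \left(-38\right) = - 38 \sqrt{2} \sqrt{C}$)
$B = 85491$ ($B = \left(-1449\right) \left(-59\right) = 85491$)
$\frac{-261364 + B}{\frac{1}{-435247 - 112827} + g{\left(-298 \right)}} = \frac{-261364 + 85491}{\frac{1}{-435247 - 112827} - 38 \sqrt{2} \sqrt{-298}} = - \frac{175873}{\frac{1}{-548074} - 38 \sqrt{2} i \sqrt{298}} = - \frac{175873}{- \frac{1}{548074} - 76 i \sqrt{149}}$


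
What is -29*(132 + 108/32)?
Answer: -31407/8 ≈ -3925.9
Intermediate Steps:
-29*(132 + 108/32) = -29*(132 + 108*(1/32)) = -29*(132 + 27/8) = -29*1083/8 = -31407/8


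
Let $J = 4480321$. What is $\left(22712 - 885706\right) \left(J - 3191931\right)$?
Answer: $-1111872839660$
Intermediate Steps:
$\left(22712 - 885706\right) \left(J - 3191931\right) = \left(22712 - 885706\right) \left(4480321 - 3191931\right) = \left(-862994\right) 1288390 = -1111872839660$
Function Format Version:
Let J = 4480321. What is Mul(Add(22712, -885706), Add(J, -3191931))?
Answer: -1111872839660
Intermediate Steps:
Mul(Add(22712, -885706), Add(J, -3191931)) = Mul(Add(22712, -885706), Add(4480321, -3191931)) = Mul(-862994, 1288390) = -1111872839660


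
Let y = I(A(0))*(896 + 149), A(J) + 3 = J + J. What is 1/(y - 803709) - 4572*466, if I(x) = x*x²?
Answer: -1772457342049/831924 ≈ -2.1306e+6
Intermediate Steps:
A(J) = -3 + 2*J (A(J) = -3 + (J + J) = -3 + 2*J)
I(x) = x³
y = -28215 (y = (-3 + 2*0)³*(896 + 149) = (-3 + 0)³*1045 = (-3)³*1045 = -27*1045 = -28215)
1/(y - 803709) - 4572*466 = 1/(-28215 - 803709) - 4572*466 = 1/(-831924) - 1*2130552 = -1/831924 - 2130552 = -1772457342049/831924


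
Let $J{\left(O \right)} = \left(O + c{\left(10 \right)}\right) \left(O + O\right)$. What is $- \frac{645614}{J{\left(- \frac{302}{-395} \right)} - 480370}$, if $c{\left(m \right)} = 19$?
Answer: $\frac{50365962175}{37472506911} \approx 1.3441$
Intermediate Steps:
$J{\left(O \right)} = 2 O \left(19 + O\right)$ ($J{\left(O \right)} = \left(O + 19\right) \left(O + O\right) = \left(19 + O\right) 2 O = 2 O \left(19 + O\right)$)
$- \frac{645614}{J{\left(- \frac{302}{-395} \right)} - 480370} = - \frac{645614}{2 \left(- \frac{302}{-395}\right) \left(19 - \frac{302}{-395}\right) - 480370} = - \frac{645614}{2 \left(\left(-302\right) \left(- \frac{1}{395}\right)\right) \left(19 - - \frac{302}{395}\right) - 480370} = - \frac{645614}{2 \cdot \frac{302}{395} \left(19 + \frac{302}{395}\right) - 480370} = - \frac{645614}{2 \cdot \frac{302}{395} \cdot \frac{7807}{395} - 480370} = - \frac{645614}{\frac{4715428}{156025} - 480370} = - \frac{645614}{- \frac{74945013822}{156025}} = \left(-645614\right) \left(- \frac{156025}{74945013822}\right) = \frac{50365962175}{37472506911}$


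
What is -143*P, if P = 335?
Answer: -47905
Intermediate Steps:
-143*P = -143*335 = -47905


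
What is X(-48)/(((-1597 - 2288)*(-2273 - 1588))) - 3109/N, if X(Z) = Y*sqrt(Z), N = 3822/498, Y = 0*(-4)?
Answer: -258047/637 ≈ -405.10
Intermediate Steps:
Y = 0
N = 637/83 (N = 3822*(1/498) = 637/83 ≈ 7.6747)
X(Z) = 0 (X(Z) = 0*sqrt(Z) = 0)
X(-48)/(((-1597 - 2288)*(-2273 - 1588))) - 3109/N = 0/(((-1597 - 2288)*(-2273 - 1588))) - 3109/637/83 = 0/((-3885*(-3861))) - 3109*83/637 = 0/14999985 - 258047/637 = 0*(1/14999985) - 258047/637 = 0 - 258047/637 = -258047/637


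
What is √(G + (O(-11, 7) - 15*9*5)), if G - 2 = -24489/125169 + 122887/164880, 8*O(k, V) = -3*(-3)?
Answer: I*√220626440794354277815/573274020 ≈ 25.91*I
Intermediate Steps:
O(k, V) = 9/8 (O(k, V) = (-3*(-3))/8 = (⅛)*9 = 9/8)
G = 17539875341/6879288240 (G = 2 + (-24489/125169 + 122887/164880) = 2 + (-24489*1/125169 + 122887*(1/164880)) = 2 + (-8163/41723 + 122887/164880) = 2 + 3781298861/6879288240 = 17539875341/6879288240 ≈ 2.5497)
√(G + (O(-11, 7) - 15*9*5)) = √(17539875341/6879288240 + (9/8 - 15*9*5)) = √(17539875341/6879288240 + (9/8 - 135*5)) = √(17539875341/6879288240 + (9/8 - 675)) = √(17539875341/6879288240 - 5391/8) = √(-4618240487389/6879288240) = I*√220626440794354277815/573274020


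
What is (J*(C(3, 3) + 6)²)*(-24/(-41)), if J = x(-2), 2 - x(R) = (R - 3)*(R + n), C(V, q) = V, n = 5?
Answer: 33048/41 ≈ 806.05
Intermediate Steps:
x(R) = 2 - (-3 + R)*(5 + R) (x(R) = 2 - (R - 3)*(R + 5) = 2 - (-3 + R)*(5 + R))
J = 17 (J = 17 - 1*(-2)² - 2*(-2) = 17 - 1*4 + 4 = 17 - 4 + 4 = 17)
(J*(C(3, 3) + 6)²)*(-24/(-41)) = (17*(3 + 6)²)*(-24/(-41)) = (17*9²)*(-24*(-1/41)) = (17*81)*(24/41) = 1377*(24/41) = 33048/41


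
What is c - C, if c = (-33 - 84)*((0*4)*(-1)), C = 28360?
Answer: -28360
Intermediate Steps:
c = 0 (c = -0*(-1) = -117*0 = 0)
c - C = 0 - 1*28360 = 0 - 28360 = -28360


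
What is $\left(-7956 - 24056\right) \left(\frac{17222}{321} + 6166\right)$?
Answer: $- \frac{63912214096}{321} \approx -1.991 \cdot 10^{8}$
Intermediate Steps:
$\left(-7956 - 24056\right) \left(\frac{17222}{321} + 6166\right) = - 32012 \left(17222 \cdot \frac{1}{321} + 6166\right) = - 32012 \left(\frac{17222}{321} + 6166\right) = \left(-32012\right) \frac{1996508}{321} = - \frac{63912214096}{321}$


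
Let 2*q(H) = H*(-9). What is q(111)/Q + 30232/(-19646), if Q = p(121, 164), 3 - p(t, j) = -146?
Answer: -14317745/2927254 ≈ -4.8912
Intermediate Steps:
p(t, j) = 149 (p(t, j) = 3 - 1*(-146) = 3 + 146 = 149)
q(H) = -9*H/2 (q(H) = (H*(-9))/2 = (-9*H)/2 = -9*H/2)
Q = 149
q(111)/Q + 30232/(-19646) = -9/2*111/149 + 30232/(-19646) = -999/2*1/149 + 30232*(-1/19646) = -999/298 - 15116/9823 = -14317745/2927254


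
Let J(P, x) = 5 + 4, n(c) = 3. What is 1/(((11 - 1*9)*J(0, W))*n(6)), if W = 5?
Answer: 1/54 ≈ 0.018519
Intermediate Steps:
J(P, x) = 9
1/(((11 - 1*9)*J(0, W))*n(6)) = 1/(((11 - 1*9)*9)*3) = 1/(((11 - 9)*9)*3) = 1/((2*9)*3) = 1/(18*3) = 1/54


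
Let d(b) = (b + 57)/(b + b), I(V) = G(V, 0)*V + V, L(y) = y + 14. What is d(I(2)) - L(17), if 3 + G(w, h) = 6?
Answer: -431/16 ≈ -26.938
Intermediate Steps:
G(w, h) = 3 (G(w, h) = -3 + 6 = 3)
L(y) = 14 + y
I(V) = 4*V (I(V) = 3*V + V = 4*V)
d(b) = (57 + b)/(2*b) (d(b) = (57 + b)/((2*b)) = (57 + b)*(1/(2*b)) = (57 + b)/(2*b))
d(I(2)) - L(17) = (57 + 4*2)/(2*((4*2))) - (14 + 17) = (½)*(57 + 8)/8 - 1*31 = (½)*(⅛)*65 - 31 = 65/16 - 31 = -431/16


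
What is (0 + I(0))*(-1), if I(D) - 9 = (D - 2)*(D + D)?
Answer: -9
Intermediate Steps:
I(D) = 9 + 2*D*(-2 + D) (I(D) = 9 + (D - 2)*(D + D) = 9 + (-2 + D)*(2*D) = 9 + 2*D*(-2 + D))
(0 + I(0))*(-1) = (0 + (9 - 4*0 + 2*0**2))*(-1) = (0 + (9 + 0 + 2*0))*(-1) = (0 + (9 + 0 + 0))*(-1) = (0 + 9)*(-1) = 9*(-1) = -9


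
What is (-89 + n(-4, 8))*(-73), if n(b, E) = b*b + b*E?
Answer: 7665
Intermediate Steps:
n(b, E) = b² + E*b
(-89 + n(-4, 8))*(-73) = (-89 - 4*(8 - 4))*(-73) = (-89 - 4*4)*(-73) = (-89 - 16)*(-73) = -105*(-73) = 7665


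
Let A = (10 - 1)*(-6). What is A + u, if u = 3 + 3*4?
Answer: -39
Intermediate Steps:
u = 15 (u = 3 + 12 = 15)
A = -54 (A = 9*(-6) = -54)
A + u = -54 + 15 = -39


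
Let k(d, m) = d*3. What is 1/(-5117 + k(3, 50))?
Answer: -1/5108 ≈ -0.00019577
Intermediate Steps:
k(d, m) = 3*d
1/(-5117 + k(3, 50)) = 1/(-5117 + 3*3) = 1/(-5117 + 9) = 1/(-5108) = -1/5108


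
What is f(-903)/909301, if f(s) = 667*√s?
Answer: 667*I*√903/909301 ≈ 0.022043*I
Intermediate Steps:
f(-903)/909301 = (667*√(-903))/909301 = (667*(I*√903))*(1/909301) = (667*I*√903)*(1/909301) = 667*I*√903/909301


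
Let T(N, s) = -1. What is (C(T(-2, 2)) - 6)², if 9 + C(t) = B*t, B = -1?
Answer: 196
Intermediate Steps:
C(t) = -9 - t
(C(T(-2, 2)) - 6)² = ((-9 - 1*(-1)) - 6)² = ((-9 + 1) - 6)² = (-8 - 6)² = (-14)² = 196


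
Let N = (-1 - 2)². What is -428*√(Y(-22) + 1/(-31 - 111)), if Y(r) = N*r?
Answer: -214*I*√3992614/71 ≈ -6022.6*I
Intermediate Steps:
N = 9 (N = (-3)² = 9)
Y(r) = 9*r
-428*√(Y(-22) + 1/(-31 - 111)) = -428*√(9*(-22) + 1/(-31 - 111)) = -428*√(-198 + 1/(-142)) = -428*√(-198 - 1/142) = -214*I*√3992614/71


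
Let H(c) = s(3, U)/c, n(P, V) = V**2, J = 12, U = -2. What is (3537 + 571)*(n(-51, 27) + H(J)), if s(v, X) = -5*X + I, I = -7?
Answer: 2995759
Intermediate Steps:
s(v, X) = -7 - 5*X (s(v, X) = -5*X - 7 = -7 - 5*X)
H(c) = 3/c (H(c) = (-7 - 5*(-2))/c = (-7 + 10)/c = 3/c)
(3537 + 571)*(n(-51, 27) + H(J)) = (3537 + 571)*(27**2 + 3/12) = 4108*(729 + 3*(1/12)) = 4108*(729 + 1/4) = 4108*(2917/4) = 2995759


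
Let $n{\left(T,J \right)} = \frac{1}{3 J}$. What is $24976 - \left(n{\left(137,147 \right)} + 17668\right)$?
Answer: $\frac{3222827}{441} \approx 7308.0$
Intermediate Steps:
$n{\left(T,J \right)} = \frac{1}{3 J}$
$24976 - \left(n{\left(137,147 \right)} + 17668\right) = 24976 - \left(\frac{1}{3 \cdot 147} + 17668\right) = 24976 - \left(\frac{1}{3} \cdot \frac{1}{147} + 17668\right) = 24976 - \left(\frac{1}{441} + 17668\right) = 24976 - \frac{7791589}{441} = \frac{3222827}{441}$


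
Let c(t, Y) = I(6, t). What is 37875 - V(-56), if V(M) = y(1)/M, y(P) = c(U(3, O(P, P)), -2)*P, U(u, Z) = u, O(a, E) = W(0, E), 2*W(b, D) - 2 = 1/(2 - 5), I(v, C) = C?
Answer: 2121003/56 ≈ 37875.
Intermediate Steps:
W(b, D) = ⅚ (W(b, D) = 1 + 1/(2*(2 - 5)) = 1 + (½)/(-3) = 1 + (½)*(-⅓) = 1 - ⅙ = ⅚)
O(a, E) = ⅚
c(t, Y) = t
y(P) = 3*P
V(M) = 3/M (V(M) = (3*1)/M = 3/M)
37875 - V(-56) = 37875 - 3/(-56) = 37875 - 3*(-1)/56 = 37875 - 1*(-3/56) = 37875 + 3/56 = 2121003/56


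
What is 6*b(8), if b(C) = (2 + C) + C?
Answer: 108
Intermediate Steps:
b(C) = 2 + 2*C
6*b(8) = 6*(2 + 2*8) = 6*(2 + 16) = 6*18 = 108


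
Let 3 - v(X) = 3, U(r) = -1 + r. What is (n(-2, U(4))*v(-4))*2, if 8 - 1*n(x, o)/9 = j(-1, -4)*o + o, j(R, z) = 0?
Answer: 0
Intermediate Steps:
v(X) = 0 (v(X) = 3 - 1*3 = 3 - 3 = 0)
n(x, o) = 72 - 9*o (n(x, o) = 72 - 9*(0*o + o) = 72 - 9*(0 + o) = 72 - 9*o)
(n(-2, U(4))*v(-4))*2 = ((72 - 9*(-1 + 4))*0)*2 = ((72 - 9*3)*0)*2 = ((72 - 27)*0)*2 = (45*0)*2 = 0*2 = 0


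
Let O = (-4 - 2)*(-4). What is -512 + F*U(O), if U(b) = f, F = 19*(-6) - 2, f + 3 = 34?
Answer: -4108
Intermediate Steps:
f = 31 (f = -3 + 34 = 31)
F = -116 (F = -114 - 2 = -116)
O = 24 (O = -6*(-4) = 24)
U(b) = 31
-512 + F*U(O) = -512 - 116*31 = -512 - 3596 = -4108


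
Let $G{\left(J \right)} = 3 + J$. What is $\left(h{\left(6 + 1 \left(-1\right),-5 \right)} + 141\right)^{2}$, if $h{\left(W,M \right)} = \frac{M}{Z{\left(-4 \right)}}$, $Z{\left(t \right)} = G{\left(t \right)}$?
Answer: $21316$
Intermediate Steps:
$Z{\left(t \right)} = 3 + t$
$h{\left(W,M \right)} = - M$ ($h{\left(W,M \right)} = \frac{M}{3 - 4} = \frac{M}{-1} = M \left(-1\right) = - M$)
$\left(h{\left(6 + 1 \left(-1\right),-5 \right)} + 141\right)^{2} = \left(\left(-1\right) \left(-5\right) + 141\right)^{2} = \left(5 + 141\right)^{2} = 146^{2} = 21316$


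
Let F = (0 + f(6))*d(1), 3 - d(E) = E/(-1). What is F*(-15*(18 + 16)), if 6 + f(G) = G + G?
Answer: -12240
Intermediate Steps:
d(E) = 3 + E (d(E) = 3 - E/(-1) = 3 - E*(-1) = 3 - (-1)*E = 3 + E)
f(G) = -6 + 2*G (f(G) = -6 + (G + G) = -6 + 2*G)
F = 24 (F = (0 + (-6 + 2*6))*(3 + 1) = (0 + (-6 + 12))*4 = (0 + 6)*4 = 6*4 = 24)
F*(-15*(18 + 16)) = 24*(-15*(18 + 16)) = 24*(-15*34) = 24*(-510) = -12240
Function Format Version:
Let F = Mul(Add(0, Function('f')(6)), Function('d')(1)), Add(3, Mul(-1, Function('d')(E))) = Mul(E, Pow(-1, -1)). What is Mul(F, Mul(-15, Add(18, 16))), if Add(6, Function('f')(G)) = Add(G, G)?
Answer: -12240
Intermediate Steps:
Function('d')(E) = Add(3, E) (Function('d')(E) = Add(3, Mul(-1, Mul(E, Pow(-1, -1)))) = Add(3, Mul(-1, Mul(E, -1))) = Add(3, Mul(-1, Mul(-1, E))) = Add(3, E))
Function('f')(G) = Add(-6, Mul(2, G)) (Function('f')(G) = Add(-6, Add(G, G)) = Add(-6, Mul(2, G)))
F = 24 (F = Mul(Add(0, Add(-6, Mul(2, 6))), Add(3, 1)) = Mul(Add(0, Add(-6, 12)), 4) = Mul(Add(0, 6), 4) = Mul(6, 4) = 24)
Mul(F, Mul(-15, Add(18, 16))) = Mul(24, Mul(-15, Add(18, 16))) = Mul(24, Mul(-15, 34)) = Mul(24, -510) = -12240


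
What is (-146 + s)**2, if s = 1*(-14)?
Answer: 25600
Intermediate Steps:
s = -14
(-146 + s)**2 = (-146 - 14)**2 = (-160)**2 = 25600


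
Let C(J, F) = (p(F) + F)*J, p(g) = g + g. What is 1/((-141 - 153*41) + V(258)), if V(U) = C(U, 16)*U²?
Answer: 1/824322162 ≈ 1.2131e-9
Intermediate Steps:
p(g) = 2*g
C(J, F) = 3*F*J (C(J, F) = (2*F + F)*J = (3*F)*J = 3*F*J)
V(U) = 48*U³ (V(U) = (3*16*U)*U² = (48*U)*U² = 48*U³)
1/((-141 - 153*41) + V(258)) = 1/((-141 - 153*41) + 48*258³) = 1/((-141 - 6273) + 48*17173512) = 1/(-6414 + 824328576) = 1/824322162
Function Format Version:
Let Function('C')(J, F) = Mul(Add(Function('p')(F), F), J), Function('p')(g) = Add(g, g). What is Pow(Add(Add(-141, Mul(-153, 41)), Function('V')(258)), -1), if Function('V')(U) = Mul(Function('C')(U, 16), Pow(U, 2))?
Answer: Rational(1, 824322162) ≈ 1.2131e-9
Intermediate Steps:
Function('p')(g) = Mul(2, g)
Function('C')(J, F) = Mul(3, F, J) (Function('C')(J, F) = Mul(Add(Mul(2, F), F), J) = Mul(Mul(3, F), J) = Mul(3, F, J))
Function('V')(U) = Mul(48, Pow(U, 3)) (Function('V')(U) = Mul(Mul(3, 16, U), Pow(U, 2)) = Mul(Mul(48, U), Pow(U, 2)) = Mul(48, Pow(U, 3)))
Pow(Add(Add(-141, Mul(-153, 41)), Function('V')(258)), -1) = Pow(Add(Add(-141, Mul(-153, 41)), Mul(48, Pow(258, 3))), -1) = Pow(Add(Add(-141, -6273), Mul(48, 17173512)), -1) = Pow(Add(-6414, 824328576), -1) = Pow(824322162, -1) = Rational(1, 824322162)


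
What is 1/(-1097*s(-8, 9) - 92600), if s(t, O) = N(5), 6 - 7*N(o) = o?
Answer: -7/649297 ≈ -1.0781e-5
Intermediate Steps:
N(o) = 6/7 - o/7
s(t, O) = ⅐ (s(t, O) = 6/7 - ⅐*5 = 6/7 - 5/7 = ⅐)
1/(-1097*s(-8, 9) - 92600) = 1/(-1097*⅐ - 92600) = 1/(-1097/7 - 92600) = 1/(-649297/7) = -7/649297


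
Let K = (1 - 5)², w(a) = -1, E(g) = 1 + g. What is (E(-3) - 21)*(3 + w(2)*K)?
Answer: 299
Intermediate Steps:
K = 16 (K = (-4)² = 16)
(E(-3) - 21)*(3 + w(2)*K) = ((1 - 3) - 21)*(3 - 1*16) = (-2 - 21)*(3 - 16) = -23*(-13) = 299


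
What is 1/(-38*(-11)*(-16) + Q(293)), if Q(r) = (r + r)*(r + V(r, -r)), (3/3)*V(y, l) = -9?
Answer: 1/159736 ≈ 6.2603e-6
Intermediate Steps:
V(y, l) = -9
Q(r) = 2*r*(-9 + r) (Q(r) = (r + r)*(r - 9) = (2*r)*(-9 + r) = 2*r*(-9 + r))
1/(-38*(-11)*(-16) + Q(293)) = 1/(-38*(-11)*(-16) + 2*293*(-9 + 293)) = 1/(418*(-16) + 2*293*284) = 1/(-6688 + 166424) = 1/159736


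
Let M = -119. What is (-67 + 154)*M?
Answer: -10353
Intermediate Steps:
(-67 + 154)*M = (-67 + 154)*(-119) = 87*(-119) = -10353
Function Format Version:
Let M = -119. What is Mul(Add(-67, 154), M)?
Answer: -10353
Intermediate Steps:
Mul(Add(-67, 154), M) = Mul(Add(-67, 154), -119) = Mul(87, -119) = -10353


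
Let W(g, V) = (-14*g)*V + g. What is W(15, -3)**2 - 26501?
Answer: 389524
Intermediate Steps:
W(g, V) = g - 14*V*g (W(g, V) = -14*V*g + g = g - 14*V*g)
W(15, -3)**2 - 26501 = (15*(1 - 14*(-3)))**2 - 26501 = (15*(1 + 42))**2 - 26501 = (15*43)**2 - 26501 = 645**2 - 26501 = 416025 - 26501 = 389524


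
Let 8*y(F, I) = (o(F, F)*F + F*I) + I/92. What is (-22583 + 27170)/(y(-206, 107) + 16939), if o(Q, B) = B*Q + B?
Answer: -3376032/789903613 ≈ -0.0042740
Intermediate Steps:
o(Q, B) = B + B*Q
y(F, I) = I/736 + F*I/8 + F²*(1 + F)/8 (y(F, I) = (((F*(1 + F))*F + F*I) + I/92)/8 = ((F²*(1 + F) + F*I) + I*(1/92))/8 = ((F*I + F²*(1 + F)) + I/92)/8 = (I/92 + F*I + F²*(1 + F))/8 = I/736 + F*I/8 + F²*(1 + F)/8)
(-22583 + 27170)/(y(-206, 107) + 16939) = (-22583 + 27170)/(((1/736)*107 + (⅛)*(-206)*107 + (⅛)*(-206)²*(1 - 206)) + 16939) = 4587/((107/736 - 11021/4 + (⅛)*42436*(-205)) + 16939) = 4587/((107/736 - 11021/4 - 2174845/2) + 16939) = 4587/(-802370717/736 + 16939) = 4587/(-789903613/736) = 4587*(-736/789903613) = -3376032/789903613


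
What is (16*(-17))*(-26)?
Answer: 7072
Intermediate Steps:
(16*(-17))*(-26) = -272*(-26) = 7072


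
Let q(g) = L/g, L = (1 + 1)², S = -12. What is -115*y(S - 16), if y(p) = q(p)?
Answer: 115/7 ≈ 16.429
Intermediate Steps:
L = 4 (L = 2² = 4)
q(g) = 4/g
y(p) = 4/p
-115*y(S - 16) = -460/(-12 - 16) = -460/(-28) = -460*(-1)/28 = -115*(-⅐) = 115/7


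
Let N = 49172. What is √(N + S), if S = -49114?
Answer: √58 ≈ 7.6158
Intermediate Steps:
√(N + S) = √(49172 - 49114) = √58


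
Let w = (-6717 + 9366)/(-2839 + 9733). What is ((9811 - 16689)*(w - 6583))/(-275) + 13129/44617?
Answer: -2321027542923638/14097856575 ≈ -1.6464e+5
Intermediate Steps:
w = 883/2298 (w = 2649/6894 = 2649*(1/6894) = 883/2298 ≈ 0.38425)
((9811 - 16689)*(w - 6583))/(-275) + 13129/44617 = ((9811 - 16689)*(883/2298 - 6583))/(-275) + 13129/44617 = -6878*(-15126851/2298)*(-1/275) + 13129*(1/44617) = (52021240589/1149)*(-1/275) + 13129/44617 = -52021240589/315975 + 13129/44617 = -2321027542923638/14097856575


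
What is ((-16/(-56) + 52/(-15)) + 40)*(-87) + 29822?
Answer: 931656/35 ≈ 26619.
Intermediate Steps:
((-16/(-56) + 52/(-15)) + 40)*(-87) + 29822 = ((-16*(-1/56) + 52*(-1/15)) + 40)*(-87) + 29822 = ((2/7 - 52/15) + 40)*(-87) + 29822 = (-334/105 + 40)*(-87) + 29822 = (3866/105)*(-87) + 29822 = -112114/35 + 29822 = 931656/35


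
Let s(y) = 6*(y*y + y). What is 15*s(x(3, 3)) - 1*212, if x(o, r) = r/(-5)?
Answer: -1168/5 ≈ -233.60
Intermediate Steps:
x(o, r) = -r/5 (x(o, r) = r*(-⅕) = -r/5)
s(y) = 6*y + 6*y² (s(y) = 6*(y² + y) = 6*(y + y²) = 6*y + 6*y²)
15*s(x(3, 3)) - 1*212 = 15*(6*(-⅕*3)*(1 - ⅕*3)) - 1*212 = 15*(6*(-⅗)*(1 - ⅗)) - 212 = 15*(6*(-⅗)*(⅖)) - 212 = 15*(-36/25) - 212 = -108/5 - 212 = -1168/5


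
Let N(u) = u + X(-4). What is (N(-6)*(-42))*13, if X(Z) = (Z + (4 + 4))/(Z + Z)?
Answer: 3549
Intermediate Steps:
X(Z) = (8 + Z)/(2*Z) (X(Z) = (Z + 8)/((2*Z)) = (8 + Z)*(1/(2*Z)) = (8 + Z)/(2*Z))
N(u) = -1/2 + u (N(u) = u + (1/2)*(8 - 4)/(-4) = u + (1/2)*(-1/4)*4 = u - 1/2 = -1/2 + u)
(N(-6)*(-42))*13 = ((-1/2 - 6)*(-42))*13 = -13/2*(-42)*13 = 273*13 = 3549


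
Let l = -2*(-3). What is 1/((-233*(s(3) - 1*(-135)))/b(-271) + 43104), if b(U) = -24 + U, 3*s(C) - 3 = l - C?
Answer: 295/12747601 ≈ 2.3142e-5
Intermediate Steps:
l = 6
s(C) = 3 - C/3 (s(C) = 1 + (6 - C)/3 = 1 + (2 - C/3) = 3 - C/3)
1/((-233*(s(3) - 1*(-135)))/b(-271) + 43104) = 1/((-233*((3 - ⅓*3) - 1*(-135)))/(-24 - 271) + 43104) = 1/(-233*((3 - 1) + 135)/(-295) + 43104) = 1/(-233*(2 + 135)*(-1/295) + 43104) = 1/(-233*137*(-1/295) + 43104) = 1/(-31921*(-1/295) + 43104) = 1/(31921/295 + 43104) = 1/(12747601/295) = 295/12747601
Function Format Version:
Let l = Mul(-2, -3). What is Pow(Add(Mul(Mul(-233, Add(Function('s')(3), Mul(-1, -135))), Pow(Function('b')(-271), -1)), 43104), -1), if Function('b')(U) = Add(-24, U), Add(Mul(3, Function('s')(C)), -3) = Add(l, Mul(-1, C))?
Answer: Rational(295, 12747601) ≈ 2.3142e-5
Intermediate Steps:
l = 6
Function('s')(C) = Add(3, Mul(Rational(-1, 3), C)) (Function('s')(C) = Add(1, Mul(Rational(1, 3), Add(6, Mul(-1, C)))) = Add(1, Add(2, Mul(Rational(-1, 3), C))) = Add(3, Mul(Rational(-1, 3), C)))
Pow(Add(Mul(Mul(-233, Add(Function('s')(3), Mul(-1, -135))), Pow(Function('b')(-271), -1)), 43104), -1) = Pow(Add(Mul(Mul(-233, Add(Add(3, Mul(Rational(-1, 3), 3)), Mul(-1, -135))), Pow(Add(-24, -271), -1)), 43104), -1) = Pow(Add(Mul(Mul(-233, Add(Add(3, -1), 135)), Pow(-295, -1)), 43104), -1) = Pow(Add(Mul(Mul(-233, Add(2, 135)), Rational(-1, 295)), 43104), -1) = Pow(Add(Mul(Mul(-233, 137), Rational(-1, 295)), 43104), -1) = Pow(Add(Mul(-31921, Rational(-1, 295)), 43104), -1) = Pow(Add(Rational(31921, 295), 43104), -1) = Pow(Rational(12747601, 295), -1) = Rational(295, 12747601)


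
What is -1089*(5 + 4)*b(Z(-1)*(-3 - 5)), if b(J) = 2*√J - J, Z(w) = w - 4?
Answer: 392040 - 39204*√10 ≈ 2.6807e+5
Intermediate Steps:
Z(w) = -4 + w
b(J) = -J + 2*√J
-1089*(5 + 4)*b(Z(-1)*(-3 - 5)) = -1089*(5 + 4)*(-(-4 - 1)*(-3 - 5) + 2*√((-4 - 1)*(-3 - 5))) = -9801*(-(-5)*(-8) + 2*√(-5*(-8))) = -9801*(-1*40 + 2*√40) = -9801*(-40 + 2*(2*√10)) = -9801*(-40 + 4*√10) = -1089*(-360 + 36*√10) = 392040 - 39204*√10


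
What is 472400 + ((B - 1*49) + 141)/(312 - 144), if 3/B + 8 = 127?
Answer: 9444231751/19992 ≈ 4.7240e+5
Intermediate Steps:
B = 3/119 (B = 3/(-8 + 127) = 3/119 ≈ 0.025210)
472400 + ((B - 1*49) + 141)/(312 - 144) = 472400 + ((3/119 - 1*49) + 141)/(312 - 144) = 472400 + ((3/119 - 49) + 141)/168 = 472400 + (-5828/119 + 141)/168 = 472400 + (1/168)*(10951/119) = 472400 + 10951/19992 = 9444231751/19992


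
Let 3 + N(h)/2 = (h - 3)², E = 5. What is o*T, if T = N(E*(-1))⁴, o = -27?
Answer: -5981403312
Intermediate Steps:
N(h) = -6 + 2*(-3 + h)² (N(h) = -6 + 2*(h - 3)² = -6 + 2*(-3 + h)²)
T = 221533456 (T = (-6 + 2*(-3 + 5*(-1))²)⁴ = (-6 + 2*(-3 - 5)²)⁴ = (-6 + 2*(-8)²)⁴ = (-6 + 2*64)⁴ = (-6 + 128)⁴ = 122⁴ = 221533456)
o*T = -27*221533456 = -5981403312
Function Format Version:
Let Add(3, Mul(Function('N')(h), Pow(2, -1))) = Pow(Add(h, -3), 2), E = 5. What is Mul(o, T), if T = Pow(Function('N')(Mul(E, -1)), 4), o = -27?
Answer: -5981403312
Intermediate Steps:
Function('N')(h) = Add(-6, Mul(2, Pow(Add(-3, h), 2))) (Function('N')(h) = Add(-6, Mul(2, Pow(Add(h, -3), 2))) = Add(-6, Mul(2, Pow(Add(-3, h), 2))))
T = 221533456 (T = Pow(Add(-6, Mul(2, Pow(Add(-3, Mul(5, -1)), 2))), 4) = Pow(Add(-6, Mul(2, Pow(Add(-3, -5), 2))), 4) = Pow(Add(-6, Mul(2, Pow(-8, 2))), 4) = Pow(Add(-6, Mul(2, 64)), 4) = Pow(Add(-6, 128), 4) = Pow(122, 4) = 221533456)
Mul(o, T) = Mul(-27, 221533456) = -5981403312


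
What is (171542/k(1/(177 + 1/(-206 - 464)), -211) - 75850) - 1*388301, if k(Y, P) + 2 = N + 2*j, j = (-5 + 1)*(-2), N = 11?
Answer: -11432233/25 ≈ -4.5729e+5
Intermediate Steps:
j = 8 (j = -4*(-2) = 8)
k(Y, P) = 25 (k(Y, P) = -2 + (11 + 2*8) = -2 + (11 + 16) = -2 + 27 = 25)
(171542/k(1/(177 + 1/(-206 - 464)), -211) - 75850) - 1*388301 = (171542/25 - 75850) - 1*388301 = (171542*(1/25) - 75850) - 388301 = (171542/25 - 75850) - 388301 = -1724708/25 - 388301 = -11432233/25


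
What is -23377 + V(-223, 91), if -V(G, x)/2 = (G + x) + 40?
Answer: -23193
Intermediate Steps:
V(G, x) = -80 - 2*G - 2*x (V(G, x) = -2*((G + x) + 40) = -2*(40 + G + x) = -80 - 2*G - 2*x)
-23377 + V(-223, 91) = -23377 + (-80 - 2*(-223) - 2*91) = -23377 + (-80 + 446 - 182) = -23377 + 184 = -23193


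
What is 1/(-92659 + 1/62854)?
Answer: -62854/5823988785 ≈ -1.0792e-5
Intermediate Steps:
1/(-92659 + 1/62854) = 1/(-5823988785/62854) = -62854/5823988785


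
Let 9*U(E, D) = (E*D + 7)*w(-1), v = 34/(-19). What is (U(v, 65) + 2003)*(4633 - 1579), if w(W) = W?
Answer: 350792620/57 ≈ 6.1543e+6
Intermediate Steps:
v = -34/19 (v = 34*(-1/19) = -34/19 ≈ -1.7895)
U(E, D) = -7/9 - D*E/9 (U(E, D) = ((E*D + 7)*(-1))/9 = ((D*E + 7)*(-1))/9 = ((7 + D*E)*(-1))/9 = (-7 - D*E)/9 = -7/9 - D*E/9)
(U(v, 65) + 2003)*(4633 - 1579) = ((-7/9 - ⅑*65*(-34/19)) + 2003)*(4633 - 1579) = ((-7/9 + 2210/171) + 2003)*3054 = (2077/171 + 2003)*3054 = (344590/171)*3054 = 350792620/57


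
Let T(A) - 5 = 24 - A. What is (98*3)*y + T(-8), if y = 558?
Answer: 164089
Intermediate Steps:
T(A) = 29 - A (T(A) = 5 + (24 - A) = 29 - A)
(98*3)*y + T(-8) = (98*3)*558 + (29 - 1*(-8)) = 294*558 + (29 + 8) = 164052 + 37 = 164089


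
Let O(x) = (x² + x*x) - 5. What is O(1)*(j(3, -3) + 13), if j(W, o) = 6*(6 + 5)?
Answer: -237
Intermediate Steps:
j(W, o) = 66 (j(W, o) = 6*11 = 66)
O(x) = -5 + 2*x² (O(x) = (x² + x²) - 5 = 2*x² - 5 = -5 + 2*x²)
O(1)*(j(3, -3) + 13) = (-5 + 2*1²)*(66 + 13) = (-5 + 2*1)*79 = (-5 + 2)*79 = -3*79 = -237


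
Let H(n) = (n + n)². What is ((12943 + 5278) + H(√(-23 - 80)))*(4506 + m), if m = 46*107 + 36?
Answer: 168544376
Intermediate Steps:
m = 4958 (m = 4922 + 36 = 4958)
H(n) = 4*n² (H(n) = (2*n)² = 4*n²)
((12943 + 5278) + H(√(-23 - 80)))*(4506 + m) = ((12943 + 5278) + 4*(√(-23 - 80))²)*(4506 + 4958) = (18221 + 4*(√(-103))²)*9464 = (18221 + 4*(I*√103)²)*9464 = (18221 + 4*(-103))*9464 = (18221 - 412)*9464 = 17809*9464 = 168544376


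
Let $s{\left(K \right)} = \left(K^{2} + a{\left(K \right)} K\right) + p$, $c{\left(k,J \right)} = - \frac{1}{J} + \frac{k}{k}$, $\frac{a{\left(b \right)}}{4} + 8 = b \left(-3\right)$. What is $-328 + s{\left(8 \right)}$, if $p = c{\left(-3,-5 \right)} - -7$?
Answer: $- \frac{6399}{5} \approx -1279.8$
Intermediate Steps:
$a{\left(b \right)} = -32 - 12 b$ ($a{\left(b \right)} = -32 + 4 b \left(-3\right) = -32 + 4 \left(- 3 b\right) = -32 - 12 b$)
$c{\left(k,J \right)} = 1 - \frac{1}{J}$ ($c{\left(k,J \right)} = - \frac{1}{J} + 1 = 1 - \frac{1}{J}$)
$p = \frac{41}{5}$ ($p = \frac{-1 - 5}{-5} - -7 = \left(- \frac{1}{5}\right) \left(-6\right) + 7 = \frac{6}{5} + 7 = \frac{41}{5} \approx 8.2$)
$s{\left(K \right)} = \frac{41}{5} + K^{2} + K \left(-32 - 12 K\right)$ ($s{\left(K \right)} = \left(K^{2} + \left(-32 - 12 K\right) K\right) + \frac{41}{5} = \left(K^{2} + K \left(-32 - 12 K\right)\right) + \frac{41}{5} = \frac{41}{5} + K^{2} + K \left(-32 - 12 K\right)$)
$-328 + s{\left(8 \right)} = -328 - \left(\frac{1239}{5} + 704\right) = -328 - \frac{4759}{5} = - \frac{6399}{5}$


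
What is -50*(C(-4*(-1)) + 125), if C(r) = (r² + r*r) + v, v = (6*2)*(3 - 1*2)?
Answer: -8450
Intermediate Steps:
v = 12 (v = 12*(3 - 2) = 12*1 = 12)
C(r) = 12 + 2*r² (C(r) = (r² + r*r) + 12 = (r² + r²) + 12 = 2*r² + 12 = 12 + 2*r²)
-50*(C(-4*(-1)) + 125) = -50*((12 + 2*(-4*(-1))²) + 125) = -50*((12 + 2*4²) + 125) = -50*((12 + 2*16) + 125) = -50*((12 + 32) + 125) = -50*(44 + 125) = -50*169 = -8450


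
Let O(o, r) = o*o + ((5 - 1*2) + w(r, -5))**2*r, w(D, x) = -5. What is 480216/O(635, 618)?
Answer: 480216/405697 ≈ 1.1837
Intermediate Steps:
O(o, r) = o**2 + 4*r (O(o, r) = o*o + ((5 - 1*2) - 5)**2*r = o**2 + ((5 - 2) - 5)**2*r = o**2 + (3 - 5)**2*r = o**2 + (-2)**2*r = o**2 + 4*r)
480216/O(635, 618) = 480216/(635**2 + 4*618) = 480216/(403225 + 2472) = 480216/405697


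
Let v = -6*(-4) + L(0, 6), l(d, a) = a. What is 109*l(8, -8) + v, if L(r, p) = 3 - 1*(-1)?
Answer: -844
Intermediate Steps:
L(r, p) = 4 (L(r, p) = 3 + 1 = 4)
v = 28 (v = -6*(-4) + 4 = 24 + 4 = 28)
109*l(8, -8) + v = 109*(-8) + 28 = -872 + 28 = -844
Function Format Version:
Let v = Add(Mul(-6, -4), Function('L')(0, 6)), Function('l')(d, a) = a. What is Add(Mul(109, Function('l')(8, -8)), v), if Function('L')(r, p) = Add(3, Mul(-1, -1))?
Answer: -844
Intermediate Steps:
Function('L')(r, p) = 4 (Function('L')(r, p) = Add(3, 1) = 4)
v = 28 (v = Add(Mul(-6, -4), 4) = Add(24, 4) = 28)
Add(Mul(109, Function('l')(8, -8)), v) = Add(Mul(109, -8), 28) = Add(-872, 28) = -844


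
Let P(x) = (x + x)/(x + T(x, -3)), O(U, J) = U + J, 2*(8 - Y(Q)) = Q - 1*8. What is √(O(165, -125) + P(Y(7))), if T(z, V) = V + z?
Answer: √8078/14 ≈ 6.4198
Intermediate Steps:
Y(Q) = 12 - Q/2 (Y(Q) = 8 - (Q - 1*8)/2 = 8 - (Q - 8)/2 = 8 - (-8 + Q)/2 = 8 + (4 - Q/2) = 12 - Q/2)
O(U, J) = J + U
P(x) = 2*x/(-3 + 2*x) (P(x) = (x + x)/(x + (-3 + x)) = (2*x)/(-3 + 2*x) = 2*x/(-3 + 2*x))
√(O(165, -125) + P(Y(7))) = √((-125 + 165) + 2*(12 - ½*7)/(-3 + 2*(12 - ½*7))) = √(40 + 2*(12 - 7/2)/(-3 + 2*(12 - 7/2))) = √(40 + 2*(17/2)/(-3 + 2*(17/2))) = √(40 + 2*(17/2)/(-3 + 17)) = √(40 + 2*(17/2)/14) = √(40 + 2*(17/2)*(1/14)) = √(40 + 17/14) = √(577/14) = √8078/14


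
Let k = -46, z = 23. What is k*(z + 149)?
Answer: -7912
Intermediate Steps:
k*(z + 149) = -46*(23 + 149) = -46*172 = -7912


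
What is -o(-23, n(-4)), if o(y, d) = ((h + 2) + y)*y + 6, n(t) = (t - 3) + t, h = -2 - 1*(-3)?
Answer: -466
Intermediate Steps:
h = 1 (h = -2 + 3 = 1)
n(t) = -3 + 2*t (n(t) = (-3 + t) + t = -3 + 2*t)
o(y, d) = 6 + y*(3 + y) (o(y, d) = ((1 + 2) + y)*y + 6 = (3 + y)*y + 6 = y*(3 + y) + 6 = 6 + y*(3 + y))
-o(-23, n(-4)) = -(6 + (-23)² + 3*(-23)) = -(6 + 529 - 69) = -1*466 = -466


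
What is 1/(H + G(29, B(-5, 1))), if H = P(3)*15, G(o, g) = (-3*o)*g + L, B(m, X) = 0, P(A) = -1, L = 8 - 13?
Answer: -1/20 ≈ -0.050000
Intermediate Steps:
L = -5
G(o, g) = -5 - 3*g*o (G(o, g) = (-3*o)*g - 5 = -3*g*o - 5 = -5 - 3*g*o)
H = -15 (H = -1*15 = -15)
1/(H + G(29, B(-5, 1))) = 1/(-15 + (-5 - 3*0*29)) = 1/(-15 + (-5 + 0)) = 1/(-15 - 5) = 1/(-20) = -1/20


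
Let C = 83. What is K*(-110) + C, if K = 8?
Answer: -797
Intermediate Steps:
K*(-110) + C = 8*(-110) + 83 = -880 + 83 = -797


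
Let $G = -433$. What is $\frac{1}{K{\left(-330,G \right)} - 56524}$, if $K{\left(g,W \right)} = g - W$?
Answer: $- \frac{1}{56421} \approx -1.7724 \cdot 10^{-5}$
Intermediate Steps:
$\frac{1}{K{\left(-330,G \right)} - 56524} = \frac{1}{\left(-330 - -433\right) - 56524} = \frac{1}{\left(-330 + 433\right) - 56524} = \frac{1}{103 - 56524} = \frac{1}{-56421} = - \frac{1}{56421}$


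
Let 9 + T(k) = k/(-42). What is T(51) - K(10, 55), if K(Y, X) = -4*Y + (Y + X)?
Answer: -493/14 ≈ -35.214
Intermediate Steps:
T(k) = -9 - k/42 (T(k) = -9 + k/(-42) = -9 + k*(-1/42) = -9 - k/42)
K(Y, X) = X - 3*Y (K(Y, X) = -4*Y + (X + Y) = X - 3*Y)
T(51) - K(10, 55) = (-9 - 1/42*51) - (55 - 3*10) = (-9 - 17/14) - (55 - 30) = -143/14 - 1*25 = -143/14 - 25 = -493/14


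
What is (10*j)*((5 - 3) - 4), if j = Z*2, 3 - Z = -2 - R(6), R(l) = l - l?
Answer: -200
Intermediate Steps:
R(l) = 0
Z = 5 (Z = 3 - (-2 - 1*0) = 3 - (-2 + 0) = 3 - 1*(-2) = 3 + 2 = 5)
j = 10 (j = 5*2 = 10)
(10*j)*((5 - 3) - 4) = (10*10)*((5 - 3) - 4) = 100*(2 - 4) = 100*(-2) = -200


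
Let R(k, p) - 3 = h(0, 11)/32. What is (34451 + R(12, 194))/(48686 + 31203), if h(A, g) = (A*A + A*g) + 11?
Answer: 1102539/2556448 ≈ 0.43128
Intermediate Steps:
h(A, g) = 11 + A² + A*g (h(A, g) = (A² + A*g) + 11 = 11 + A² + A*g)
R(k, p) = 107/32 (R(k, p) = 3 + (11 + 0² + 0*11)/32 = 3 + (11 + 0 + 0)*(1/32) = 3 + 11*(1/32) = 3 + 11/32 = 107/32)
(34451 + R(12, 194))/(48686 + 31203) = (34451 + 107/32)/(48686 + 31203) = (1102539/32)/79889 = (1102539/32)*(1/79889) = 1102539/2556448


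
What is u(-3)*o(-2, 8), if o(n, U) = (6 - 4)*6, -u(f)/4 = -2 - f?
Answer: -48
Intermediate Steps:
u(f) = 8 + 4*f (u(f) = -4*(-2 - f) = 8 + 4*f)
o(n, U) = 12 (o(n, U) = 2*6 = 12)
u(-3)*o(-2, 8) = (8 + 4*(-3))*12 = (8 - 12)*12 = -4*12 = -48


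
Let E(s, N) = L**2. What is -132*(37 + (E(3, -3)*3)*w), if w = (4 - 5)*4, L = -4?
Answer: 20460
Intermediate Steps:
E(s, N) = 16 (E(s, N) = (-4)**2 = 16)
w = -4 (w = -1*4 = -4)
-132*(37 + (E(3, -3)*3)*w) = -132*(37 + (16*3)*(-4)) = -132*(37 + 48*(-4)) = -132*(37 - 192) = -132*(-155) = 20460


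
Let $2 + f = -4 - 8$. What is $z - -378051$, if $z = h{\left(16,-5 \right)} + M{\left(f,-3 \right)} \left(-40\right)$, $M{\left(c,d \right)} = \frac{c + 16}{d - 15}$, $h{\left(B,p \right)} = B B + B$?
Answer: $\frac{3404947}{9} \approx 3.7833 \cdot 10^{5}$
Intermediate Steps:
$h{\left(B,p \right)} = B + B^{2}$ ($h{\left(B,p \right)} = B^{2} + B = B + B^{2}$)
$f = -14$ ($f = -2 - 12 = -14$)
$M{\left(c,d \right)} = \frac{16 + c}{-15 + d}$
$z = \frac{2488}{9}$ ($z = 16 \left(1 + 16\right) + \frac{16 - 14}{-15 - 3} \left(-40\right) = 16 \cdot 17 + \frac{1}{-18} \cdot 2 \left(-40\right) = 272 + \left(- \frac{1}{18}\right) 2 \left(-40\right) = 272 - - \frac{40}{9} = 272 + \frac{40}{9} = \frac{2488}{9} \approx 276.44$)
$z - -378051 = \frac{2488}{9} - -378051 = \frac{2488}{9} + 378051 = \frac{3404947}{9}$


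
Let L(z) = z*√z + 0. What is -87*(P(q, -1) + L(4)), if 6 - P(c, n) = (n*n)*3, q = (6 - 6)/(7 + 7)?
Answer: -957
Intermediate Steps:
q = 0 (q = 0/14 = 0*(1/14) = 0)
P(c, n) = 6 - 3*n² (P(c, n) = 6 - n*n*3 = 6 - n²*3 = 6 - 3*n²)
L(z) = z^(3/2) (L(z) = z^(3/2) + 0 = z^(3/2))
-87*(P(q, -1) + L(4)) = -87*((6 - 3*(-1)²) + 4^(3/2)) = -87*((6 - 3*1) + 8) = -87*((6 - 3) + 8) = -87*(3 + 8) = -87*11 = -957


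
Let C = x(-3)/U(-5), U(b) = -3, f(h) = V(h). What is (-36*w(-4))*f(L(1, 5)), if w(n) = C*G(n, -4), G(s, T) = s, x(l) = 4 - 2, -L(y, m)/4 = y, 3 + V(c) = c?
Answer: 672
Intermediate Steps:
V(c) = -3 + c
L(y, m) = -4*y
f(h) = -3 + h
x(l) = 2
C = -⅔ (C = 2/(-3) = 2*(-⅓) = -⅔ ≈ -0.66667)
w(n) = -2*n/3
(-36*w(-4))*f(L(1, 5)) = (-(-24)*(-4))*(-3 - 4*1) = (-36*8/3)*(-3 - 4) = -96*(-7) = 672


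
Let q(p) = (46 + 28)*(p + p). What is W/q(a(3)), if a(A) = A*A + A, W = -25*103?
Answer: -2575/1776 ≈ -1.4499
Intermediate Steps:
W = -2575
a(A) = A + A**2 (a(A) = A**2 + A = A + A**2)
q(p) = 148*p (q(p) = 74*(2*p) = 148*p)
W/q(a(3)) = -2575*1/(444*(1 + 3)) = -2575/(148*(3*4)) = -2575/(148*12) = -2575/1776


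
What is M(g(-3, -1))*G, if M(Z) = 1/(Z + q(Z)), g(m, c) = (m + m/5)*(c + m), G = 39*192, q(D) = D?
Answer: 260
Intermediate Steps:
G = 7488
g(m, c) = 6*m*(c + m)/5 (g(m, c) = (m + m*(⅕))*(c + m) = (m + m/5)*(c + m) = (6*m/5)*(c + m) = 6*m*(c + m)/5)
M(Z) = 1/(2*Z) (M(Z) = 1/(Z + Z) = 1/(2*Z))
M(g(-3, -1))*G = (1/(2*(((6/5)*(-3)*(-1 - 3)))))*7488 = (1/(2*(((6/5)*(-3)*(-4)))))*7488 = (1/(2*(72/5)))*7488 = ((½)*(5/72))*7488 = (5/144)*7488 = 260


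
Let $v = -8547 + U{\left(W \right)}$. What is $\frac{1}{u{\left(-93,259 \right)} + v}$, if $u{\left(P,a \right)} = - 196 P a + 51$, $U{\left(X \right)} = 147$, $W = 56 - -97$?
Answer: $\frac{1}{4712703} \approx 2.1219 \cdot 10^{-7}$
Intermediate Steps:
$W = 153$ ($W = 56 + 97 = 153$)
$v = -8400$ ($v = -8547 + 147 = -8400$)
$u{\left(P,a \right)} = 51 - 196 P a$ ($u{\left(P,a \right)} = - 196 P a + 51 = 51 - 196 P a$)
$\frac{1}{u{\left(-93,259 \right)} + v} = \frac{1}{\left(51 - \left(-18228\right) 259\right) - 8400} = \frac{1}{\left(51 + 4721052\right) - 8400} = \frac{1}{4721103 - 8400} = \frac{1}{4712703}$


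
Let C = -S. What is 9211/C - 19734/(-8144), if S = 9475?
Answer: 55982633/38582200 ≈ 1.4510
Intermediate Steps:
C = -9475 (C = -1*9475 = -9475)
9211/C - 19734/(-8144) = 9211/(-9475) - 19734/(-8144) = 9211*(-1/9475) - 19734*(-1/8144) = -9211/9475 + 9867/4072 = 55982633/38582200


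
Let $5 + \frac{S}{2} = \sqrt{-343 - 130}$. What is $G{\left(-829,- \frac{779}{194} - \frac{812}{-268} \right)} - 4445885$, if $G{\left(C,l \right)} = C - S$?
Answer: $-4446704 - 2 i \sqrt{473} \approx -4.4467 \cdot 10^{6} - 43.497 i$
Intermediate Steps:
$S = -10 + 2 i \sqrt{473}$ ($S = -10 + 2 \sqrt{-343 - 130} = -10 + 2 \sqrt{-473} = -10 + 2 i \sqrt{473} \approx -10.0 + 43.497 i$)
$G{\left(C,l \right)} = 10 + C - 2 i \sqrt{473}$ ($G{\left(C,l \right)} = C - \left(-10 + 2 i \sqrt{473}\right) = C + \left(10 - 2 i \sqrt{473}\right) = 10 + C - 2 i \sqrt{473}$)
$G{\left(-829,- \frac{779}{194} - \frac{812}{-268} \right)} - 4445885 = \left(10 - 829 - 2 i \sqrt{473}\right) - 4445885 = \left(-819 - 2 i \sqrt{473}\right) - 4445885 = -4446704 - 2 i \sqrt{473}$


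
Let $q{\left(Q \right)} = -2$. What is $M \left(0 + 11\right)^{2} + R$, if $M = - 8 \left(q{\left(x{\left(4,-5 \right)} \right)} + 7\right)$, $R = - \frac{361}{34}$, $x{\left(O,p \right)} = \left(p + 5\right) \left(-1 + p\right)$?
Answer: $- \frac{164921}{34} \approx -4850.6$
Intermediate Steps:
$x{\left(O,p \right)} = \left(-1 + p\right) \left(5 + p\right)$ ($x{\left(O,p \right)} = \left(5 + p\right) \left(-1 + p\right) = \left(-1 + p\right) \left(5 + p\right)$)
$R = - \frac{361}{34}$ ($R = \left(-361\right) \frac{1}{34} = - \frac{361}{34} \approx -10.618$)
$M = -40$ ($M = - 8 \left(-2 + 7\right) = \left(-8\right) 5 = -40$)
$M \left(0 + 11\right)^{2} + R = - 40 \left(0 + 11\right)^{2} - \frac{361}{34} = - 40 \cdot 11^{2} - \frac{361}{34} = \left(-40\right) 121 - \frac{361}{34} = -4840 - \frac{361}{34} = - \frac{164921}{34}$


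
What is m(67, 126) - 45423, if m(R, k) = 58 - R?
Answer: -45432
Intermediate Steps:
m(67, 126) - 45423 = (58 - 1*67) - 45423 = (58 - 67) - 45423 = -9 - 45423 = -45432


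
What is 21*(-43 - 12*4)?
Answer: -1911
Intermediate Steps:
21*(-43 - 12*4) = 21*(-43 - 48) = 21*(-91) = -1911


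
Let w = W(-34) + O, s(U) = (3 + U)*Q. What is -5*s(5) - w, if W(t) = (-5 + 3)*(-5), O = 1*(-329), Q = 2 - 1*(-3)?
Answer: 119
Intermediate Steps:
Q = 5 (Q = 2 + 3 = 5)
O = -329
s(U) = 15 + 5*U (s(U) = (3 + U)*5 = 15 + 5*U)
W(t) = 10 (W(t) = -2*(-5) = 10)
w = -319 (w = 10 - 329 = -319)
-5*s(5) - w = -5*(15 + 5*5) - 1*(-319) = -5*(15 + 25) + 319 = -5*40 + 319 = -200 + 319 = 119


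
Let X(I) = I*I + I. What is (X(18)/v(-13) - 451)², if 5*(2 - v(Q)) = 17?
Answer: 23687689/49 ≈ 4.8342e+5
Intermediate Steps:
v(Q) = -7/5 (v(Q) = 2 - ⅕*17 = 2 - 17/5 = -7/5)
X(I) = I + I² (X(I) = I² + I = I + I²)
(X(18)/v(-13) - 451)² = ((18*(1 + 18))/(-7/5) - 451)² = ((18*19)*(-5/7) - 451)² = (342*(-5/7) - 451)² = (-1710/7 - 451)² = (-4867/7)² = 23687689/49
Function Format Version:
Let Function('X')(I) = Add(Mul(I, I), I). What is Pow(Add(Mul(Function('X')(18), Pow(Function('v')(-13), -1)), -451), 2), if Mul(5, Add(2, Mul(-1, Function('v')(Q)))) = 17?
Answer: Rational(23687689, 49) ≈ 4.8342e+5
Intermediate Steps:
Function('v')(Q) = Rational(-7, 5) (Function('v')(Q) = Add(2, Mul(Rational(-1, 5), 17)) = Add(2, Rational(-17, 5)) = Rational(-7, 5))
Function('X')(I) = Add(I, Pow(I, 2)) (Function('X')(I) = Add(Pow(I, 2), I) = Add(I, Pow(I, 2)))
Pow(Add(Mul(Function('X')(18), Pow(Function('v')(-13), -1)), -451), 2) = Pow(Add(Mul(Mul(18, Add(1, 18)), Pow(Rational(-7, 5), -1)), -451), 2) = Pow(Add(Mul(Mul(18, 19), Rational(-5, 7)), -451), 2) = Pow(Add(Mul(342, Rational(-5, 7)), -451), 2) = Pow(Add(Rational(-1710, 7), -451), 2) = Pow(Rational(-4867, 7), 2) = Rational(23687689, 49)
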